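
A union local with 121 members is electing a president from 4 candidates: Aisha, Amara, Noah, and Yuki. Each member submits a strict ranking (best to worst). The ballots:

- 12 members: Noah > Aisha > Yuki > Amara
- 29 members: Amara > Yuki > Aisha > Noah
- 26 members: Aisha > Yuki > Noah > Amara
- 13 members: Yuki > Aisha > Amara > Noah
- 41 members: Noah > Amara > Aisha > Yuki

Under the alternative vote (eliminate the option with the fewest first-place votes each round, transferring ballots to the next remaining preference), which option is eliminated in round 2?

Round 1: Aisha 26, Amara 29, Noah 53, Yuki 13. Eliminate Yuki.
Round 2: Aisha 39, Amara 29, Noah 53. Eliminate Amara.

Amara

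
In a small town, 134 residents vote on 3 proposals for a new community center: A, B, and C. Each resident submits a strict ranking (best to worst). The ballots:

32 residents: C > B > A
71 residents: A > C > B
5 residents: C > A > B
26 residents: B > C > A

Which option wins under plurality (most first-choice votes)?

First-place votes: A 71, B 26, C 37.
A has the most first-place votes.

A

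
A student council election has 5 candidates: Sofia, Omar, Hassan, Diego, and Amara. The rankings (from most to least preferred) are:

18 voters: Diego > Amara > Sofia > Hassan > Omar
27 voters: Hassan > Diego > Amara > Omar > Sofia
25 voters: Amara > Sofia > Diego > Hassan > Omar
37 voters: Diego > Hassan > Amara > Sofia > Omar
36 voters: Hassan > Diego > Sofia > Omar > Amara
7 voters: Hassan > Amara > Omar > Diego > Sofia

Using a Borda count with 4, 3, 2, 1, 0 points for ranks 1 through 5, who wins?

Sofia: 18·2 + 27·0 + 25·3 + 37·1 + 36·2 + 7·0 = 220
Omar: 18·0 + 27·1 + 25·0 + 37·0 + 36·1 + 7·2 = 77
Hassan: 18·1 + 27·4 + 25·1 + 37·3 + 36·4 + 7·4 = 434
Diego: 18·4 + 27·3 + 25·2 + 37·4 + 36·3 + 7·1 = 466
Amara: 18·3 + 27·2 + 25·4 + 37·2 + 36·0 + 7·3 = 303
Diego has the highest Borda score (466).

Diego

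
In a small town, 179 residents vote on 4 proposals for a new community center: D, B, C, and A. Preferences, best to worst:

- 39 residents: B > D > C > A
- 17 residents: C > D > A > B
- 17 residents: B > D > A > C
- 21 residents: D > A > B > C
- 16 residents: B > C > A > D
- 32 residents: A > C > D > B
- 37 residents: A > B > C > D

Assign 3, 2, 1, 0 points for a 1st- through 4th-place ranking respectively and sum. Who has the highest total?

D: 39·2 + 17·2 + 17·2 + 21·3 + 16·0 + 32·1 + 37·0 = 241
B: 39·3 + 17·0 + 17·3 + 21·1 + 16·3 + 32·0 + 37·2 = 311
C: 39·1 + 17·3 + 17·0 + 21·0 + 16·2 + 32·2 + 37·1 = 223
A: 39·0 + 17·1 + 17·1 + 21·2 + 16·1 + 32·3 + 37·3 = 299
B has the highest Borda score (311).

B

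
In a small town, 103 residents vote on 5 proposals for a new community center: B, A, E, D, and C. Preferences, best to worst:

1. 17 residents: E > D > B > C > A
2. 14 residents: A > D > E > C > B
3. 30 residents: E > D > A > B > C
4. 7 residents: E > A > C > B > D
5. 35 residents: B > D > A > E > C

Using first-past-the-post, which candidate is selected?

E

First-place votes: B 35, A 14, E 54, D 0, C 0.
E has the most first-place votes.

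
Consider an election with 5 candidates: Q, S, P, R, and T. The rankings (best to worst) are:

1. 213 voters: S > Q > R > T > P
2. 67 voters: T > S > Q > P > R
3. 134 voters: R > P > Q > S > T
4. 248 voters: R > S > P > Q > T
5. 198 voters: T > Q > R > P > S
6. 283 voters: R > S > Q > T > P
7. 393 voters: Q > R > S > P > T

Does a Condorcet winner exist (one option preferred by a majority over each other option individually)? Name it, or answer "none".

Checking pairwise contests:
S beats Q 811–725.
R beats S 1256–280.
Q beats P 1154–382.
Q beats R 871–665.
Q beats T 1271–265.
Every option loses at least one head-to-head, so there is no Condorcet winner.

none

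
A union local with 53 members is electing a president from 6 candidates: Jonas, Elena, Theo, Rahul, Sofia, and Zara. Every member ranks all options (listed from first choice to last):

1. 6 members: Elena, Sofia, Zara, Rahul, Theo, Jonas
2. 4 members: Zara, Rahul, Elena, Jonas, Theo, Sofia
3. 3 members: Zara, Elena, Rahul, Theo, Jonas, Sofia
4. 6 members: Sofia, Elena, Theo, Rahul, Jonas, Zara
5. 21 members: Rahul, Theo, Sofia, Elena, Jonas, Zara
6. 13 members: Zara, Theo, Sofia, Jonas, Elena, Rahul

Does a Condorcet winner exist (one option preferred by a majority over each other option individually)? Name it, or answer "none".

none

Checking pairwise contests:
Elena beats Jonas 40–13.
Theo beats Elena 34–19.
Rahul beats Theo 34–19.
Elena beats Rahul 28–25.
Theo beats Sofia 41–12.
Jonas beats Zara 27–26.
Every option loses at least one head-to-head, so there is no Condorcet winner.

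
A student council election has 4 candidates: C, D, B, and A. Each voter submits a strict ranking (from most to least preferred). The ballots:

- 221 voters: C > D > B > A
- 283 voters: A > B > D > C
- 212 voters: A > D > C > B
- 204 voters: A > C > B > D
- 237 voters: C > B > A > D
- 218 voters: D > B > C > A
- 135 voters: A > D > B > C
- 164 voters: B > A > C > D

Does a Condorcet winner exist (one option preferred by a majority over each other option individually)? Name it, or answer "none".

Checking pairwise contests:
D beats C 848–826.
B beats D 888–786.
C beats B 874–800.
B beats A 840–834.
Every option loses at least one head-to-head, so there is no Condorcet winner.

none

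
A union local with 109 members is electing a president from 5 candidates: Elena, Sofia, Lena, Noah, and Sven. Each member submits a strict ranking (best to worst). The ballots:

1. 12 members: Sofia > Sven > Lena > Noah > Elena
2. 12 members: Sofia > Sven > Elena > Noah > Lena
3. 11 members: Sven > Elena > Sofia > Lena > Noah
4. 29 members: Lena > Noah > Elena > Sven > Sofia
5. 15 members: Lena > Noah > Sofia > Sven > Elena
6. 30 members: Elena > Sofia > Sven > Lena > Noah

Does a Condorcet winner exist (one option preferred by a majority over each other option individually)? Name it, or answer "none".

none

Checking pairwise contests:
Lena beats Elena 56–53.
Elena beats Sofia 70–39.
Sofia beats Lena 65–44.
Sofia beats Noah 65–44.
Elena beats Sven 59–50.
Every option loses at least one head-to-head, so there is no Condorcet winner.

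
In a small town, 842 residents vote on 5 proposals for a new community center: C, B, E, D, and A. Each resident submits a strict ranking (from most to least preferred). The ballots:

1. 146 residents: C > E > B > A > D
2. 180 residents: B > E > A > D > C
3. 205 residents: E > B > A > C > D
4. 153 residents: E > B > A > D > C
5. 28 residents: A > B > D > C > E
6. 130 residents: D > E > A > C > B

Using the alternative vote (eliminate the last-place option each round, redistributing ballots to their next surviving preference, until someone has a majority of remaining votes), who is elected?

E

Round 1: C 146, B 180, E 358, D 130, A 28. Eliminate A.
Round 2: C 146, B 208, E 358, D 130. Eliminate D.
Round 3: C 146, B 208, E 488. E has a majority.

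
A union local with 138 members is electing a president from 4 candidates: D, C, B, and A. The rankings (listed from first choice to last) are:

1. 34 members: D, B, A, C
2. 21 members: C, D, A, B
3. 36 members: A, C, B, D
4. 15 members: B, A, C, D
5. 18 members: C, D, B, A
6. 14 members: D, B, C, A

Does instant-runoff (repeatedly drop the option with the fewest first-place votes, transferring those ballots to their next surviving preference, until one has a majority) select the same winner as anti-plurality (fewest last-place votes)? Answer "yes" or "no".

Instant-runoff — R1 D 48, C 39, B 15, A 36 (B out); R2 D 48, C 39, A 51 (C out); R3 D 87, A 51 (D winner). Winner: D.
Anti-plurality — last-place votes: D 51, C 34, B 21, A 32. Winner: B.
The two methods disagree.

no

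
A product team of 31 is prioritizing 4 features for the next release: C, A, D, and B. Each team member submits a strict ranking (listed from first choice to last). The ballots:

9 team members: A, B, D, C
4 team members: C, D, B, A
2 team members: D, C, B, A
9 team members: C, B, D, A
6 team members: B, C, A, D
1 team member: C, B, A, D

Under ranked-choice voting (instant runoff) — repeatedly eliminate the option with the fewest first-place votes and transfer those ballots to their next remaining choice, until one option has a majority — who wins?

C

Round 1: C 14, A 9, D 2, B 6. Eliminate D.
Round 2: C 16, A 9, B 6. C has a majority.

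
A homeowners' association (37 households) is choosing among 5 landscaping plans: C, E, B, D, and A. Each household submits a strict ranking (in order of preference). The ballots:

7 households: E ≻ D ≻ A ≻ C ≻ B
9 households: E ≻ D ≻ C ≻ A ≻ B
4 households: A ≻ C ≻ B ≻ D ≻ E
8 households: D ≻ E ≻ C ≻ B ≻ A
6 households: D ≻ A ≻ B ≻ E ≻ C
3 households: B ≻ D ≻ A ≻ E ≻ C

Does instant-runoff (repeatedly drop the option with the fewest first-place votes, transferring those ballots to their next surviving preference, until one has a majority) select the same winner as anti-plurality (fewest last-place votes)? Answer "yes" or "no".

Instant-runoff — R1 C 0, E 16, B 3, D 14, A 4 (C out); R2 E 16, B 3, D 14, A 4 (B out); R3 E 16, D 17, A 4 (A out); R4 E 16, D 21 (D winner). Winner: D.
Anti-plurality — last-place votes: C 9, E 4, B 16, D 0, A 8. Winner: D.
The two methods agree.

yes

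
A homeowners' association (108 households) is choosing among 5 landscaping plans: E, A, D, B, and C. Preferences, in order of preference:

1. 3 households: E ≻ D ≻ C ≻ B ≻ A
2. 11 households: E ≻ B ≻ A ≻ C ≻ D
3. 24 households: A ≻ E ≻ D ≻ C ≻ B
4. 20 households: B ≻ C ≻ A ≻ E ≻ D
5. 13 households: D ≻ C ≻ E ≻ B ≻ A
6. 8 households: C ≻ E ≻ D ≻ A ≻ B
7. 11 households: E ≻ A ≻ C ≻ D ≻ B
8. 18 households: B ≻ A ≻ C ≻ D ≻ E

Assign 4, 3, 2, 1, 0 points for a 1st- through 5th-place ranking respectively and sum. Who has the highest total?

E: 3·4 + 11·4 + 24·3 + 20·1 + 13·2 + 8·3 + 11·4 + 18·0 = 242
A: 3·0 + 11·2 + 24·4 + 20·2 + 13·0 + 8·1 + 11·3 + 18·3 = 253
D: 3·3 + 11·0 + 24·2 + 20·0 + 13·4 + 8·2 + 11·1 + 18·1 = 154
B: 3·1 + 11·3 + 24·0 + 20·4 + 13·1 + 8·0 + 11·0 + 18·4 = 201
C: 3·2 + 11·1 + 24·1 + 20·3 + 13·3 + 8·4 + 11·2 + 18·2 = 230
A has the highest Borda score (253).

A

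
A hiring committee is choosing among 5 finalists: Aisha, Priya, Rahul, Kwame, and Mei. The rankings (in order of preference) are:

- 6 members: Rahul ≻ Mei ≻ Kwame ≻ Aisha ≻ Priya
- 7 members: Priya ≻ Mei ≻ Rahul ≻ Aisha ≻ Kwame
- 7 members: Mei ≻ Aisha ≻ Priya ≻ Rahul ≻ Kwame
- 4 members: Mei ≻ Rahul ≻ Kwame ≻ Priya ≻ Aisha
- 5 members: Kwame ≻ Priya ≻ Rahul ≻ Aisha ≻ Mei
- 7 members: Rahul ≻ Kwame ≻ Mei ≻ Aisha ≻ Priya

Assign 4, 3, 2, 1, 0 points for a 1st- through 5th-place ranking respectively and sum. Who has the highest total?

Mei

Aisha: 6·1 + 7·1 + 7·3 + 4·0 + 5·1 + 7·1 = 46
Priya: 6·0 + 7·4 + 7·2 + 4·1 + 5·3 + 7·0 = 61
Rahul: 6·4 + 7·2 + 7·1 + 4·3 + 5·2 + 7·4 = 95
Kwame: 6·2 + 7·0 + 7·0 + 4·2 + 5·4 + 7·3 = 61
Mei: 6·3 + 7·3 + 7·4 + 4·4 + 5·0 + 7·2 = 97
Mei has the highest Borda score (97).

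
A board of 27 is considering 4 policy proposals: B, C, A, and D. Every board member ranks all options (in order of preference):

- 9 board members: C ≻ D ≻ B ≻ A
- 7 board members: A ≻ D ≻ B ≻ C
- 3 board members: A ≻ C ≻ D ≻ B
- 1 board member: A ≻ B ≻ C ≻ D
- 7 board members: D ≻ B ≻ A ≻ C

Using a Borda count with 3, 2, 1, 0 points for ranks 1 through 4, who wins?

B: 9·1 + 7·1 + 3·0 + 1·2 + 7·2 = 32
C: 9·3 + 7·0 + 3·2 + 1·1 + 7·0 = 34
A: 9·0 + 7·3 + 3·3 + 1·3 + 7·1 = 40
D: 9·2 + 7·2 + 3·1 + 1·0 + 7·3 = 56
D has the highest Borda score (56).

D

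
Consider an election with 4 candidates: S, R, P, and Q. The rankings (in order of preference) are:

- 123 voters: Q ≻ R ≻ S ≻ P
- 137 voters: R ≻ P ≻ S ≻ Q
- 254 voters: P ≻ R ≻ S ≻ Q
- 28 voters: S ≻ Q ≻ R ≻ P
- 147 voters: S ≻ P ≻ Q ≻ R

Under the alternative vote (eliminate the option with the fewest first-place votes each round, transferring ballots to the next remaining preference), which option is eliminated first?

Q

Round 1: S 175, R 137, P 254, Q 123. Eliminate Q.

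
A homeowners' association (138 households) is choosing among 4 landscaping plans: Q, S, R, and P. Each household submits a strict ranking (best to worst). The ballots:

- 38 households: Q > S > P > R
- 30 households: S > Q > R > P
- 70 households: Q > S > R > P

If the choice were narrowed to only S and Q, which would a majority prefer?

Q

Voters preferring S to Q: 30; preferring Q to S: 108.
Q wins the head-to-head.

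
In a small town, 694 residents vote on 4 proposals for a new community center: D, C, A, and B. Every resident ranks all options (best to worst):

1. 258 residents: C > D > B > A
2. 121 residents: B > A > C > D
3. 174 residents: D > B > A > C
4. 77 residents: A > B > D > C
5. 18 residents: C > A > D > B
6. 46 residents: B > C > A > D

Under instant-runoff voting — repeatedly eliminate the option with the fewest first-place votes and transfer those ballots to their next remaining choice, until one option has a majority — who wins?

B

Round 1: D 174, C 276, A 77, B 167. Eliminate A.
Round 2: D 174, C 276, B 244. Eliminate D.
Round 3: C 276, B 418. B has a majority.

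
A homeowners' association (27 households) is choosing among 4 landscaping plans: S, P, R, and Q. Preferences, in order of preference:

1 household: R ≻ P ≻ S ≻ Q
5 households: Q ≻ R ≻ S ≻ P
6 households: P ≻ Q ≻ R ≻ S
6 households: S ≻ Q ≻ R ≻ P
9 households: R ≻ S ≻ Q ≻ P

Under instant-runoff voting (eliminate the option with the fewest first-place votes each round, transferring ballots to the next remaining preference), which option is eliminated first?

Round 1: S 6, P 6, R 10, Q 5. Eliminate Q.

Q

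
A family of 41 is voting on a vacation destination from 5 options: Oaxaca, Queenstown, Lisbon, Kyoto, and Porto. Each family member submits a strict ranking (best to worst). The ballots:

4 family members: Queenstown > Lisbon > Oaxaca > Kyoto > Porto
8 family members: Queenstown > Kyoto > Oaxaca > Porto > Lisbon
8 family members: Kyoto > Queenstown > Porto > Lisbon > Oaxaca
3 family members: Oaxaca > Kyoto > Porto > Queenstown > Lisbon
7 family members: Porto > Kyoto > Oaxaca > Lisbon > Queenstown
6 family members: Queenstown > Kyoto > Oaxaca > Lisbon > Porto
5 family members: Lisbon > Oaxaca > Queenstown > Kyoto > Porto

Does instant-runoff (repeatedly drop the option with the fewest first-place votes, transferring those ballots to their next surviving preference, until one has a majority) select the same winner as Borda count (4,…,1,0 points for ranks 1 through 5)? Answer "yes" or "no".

Instant-runoff — R1 Oaxaca 3, Queenstown 18, Lisbon 5, Kyoto 8, Porto 7 (Oaxaca out); R2 Queenstown 18, Lisbon 5, Kyoto 11, Porto 7 (Lisbon out); R3 Queenstown 23, Kyoto 11, Porto 7 (Queenstown winner). Winner: Queenstown.
Borda — scores: Oaxaca 77, Queenstown 109, Lisbon 53, Kyoto 113, Porto 58. Winner: Kyoto.
The two methods disagree.

no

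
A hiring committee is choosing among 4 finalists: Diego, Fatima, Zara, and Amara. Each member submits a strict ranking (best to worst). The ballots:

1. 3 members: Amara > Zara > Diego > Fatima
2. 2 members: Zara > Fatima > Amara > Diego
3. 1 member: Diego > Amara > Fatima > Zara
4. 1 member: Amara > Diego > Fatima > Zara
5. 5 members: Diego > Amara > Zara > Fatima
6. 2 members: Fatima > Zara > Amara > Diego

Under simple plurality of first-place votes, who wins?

Diego

First-place votes: Diego 6, Fatima 2, Zara 2, Amara 4.
Diego has the most first-place votes.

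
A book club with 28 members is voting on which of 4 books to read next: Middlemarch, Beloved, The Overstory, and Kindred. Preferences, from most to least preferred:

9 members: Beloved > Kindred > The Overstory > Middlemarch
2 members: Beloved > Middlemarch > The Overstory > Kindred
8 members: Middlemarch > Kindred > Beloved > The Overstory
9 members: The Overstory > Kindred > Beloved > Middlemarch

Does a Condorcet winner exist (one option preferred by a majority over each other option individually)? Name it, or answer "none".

Kindred

Kindred vs Middlemarch: 18–10 for Kindred.
Kindred vs Beloved: 17–11 for Kindred.
Kindred vs The Overstory: 17–11 for Kindred.
Kindred beats every other option head-to-head.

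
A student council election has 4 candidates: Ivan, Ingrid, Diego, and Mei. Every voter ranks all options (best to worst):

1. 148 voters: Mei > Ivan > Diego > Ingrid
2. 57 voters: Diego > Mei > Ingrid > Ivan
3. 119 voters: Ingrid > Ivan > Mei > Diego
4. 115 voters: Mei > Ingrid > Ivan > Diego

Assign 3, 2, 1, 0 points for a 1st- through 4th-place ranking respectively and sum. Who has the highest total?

Ivan: 148·2 + 57·0 + 119·2 + 115·1 = 649
Ingrid: 148·0 + 57·1 + 119·3 + 115·2 = 644
Diego: 148·1 + 57·3 + 119·0 + 115·0 = 319
Mei: 148·3 + 57·2 + 119·1 + 115·3 = 1022
Mei has the highest Borda score (1022).

Mei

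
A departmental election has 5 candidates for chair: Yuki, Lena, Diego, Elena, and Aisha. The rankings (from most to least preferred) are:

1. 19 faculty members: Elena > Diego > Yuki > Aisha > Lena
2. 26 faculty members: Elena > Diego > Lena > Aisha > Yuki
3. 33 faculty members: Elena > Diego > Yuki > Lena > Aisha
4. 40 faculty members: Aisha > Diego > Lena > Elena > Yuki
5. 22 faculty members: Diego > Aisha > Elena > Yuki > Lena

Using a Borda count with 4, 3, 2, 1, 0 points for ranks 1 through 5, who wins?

Diego

Yuki: 19·2 + 26·0 + 33·2 + 40·0 + 22·1 = 126
Lena: 19·0 + 26·2 + 33·1 + 40·2 + 22·0 = 165
Diego: 19·3 + 26·3 + 33·3 + 40·3 + 22·4 = 442
Elena: 19·4 + 26·4 + 33·4 + 40·1 + 22·2 = 396
Aisha: 19·1 + 26·1 + 33·0 + 40·4 + 22·3 = 271
Diego has the highest Borda score (442).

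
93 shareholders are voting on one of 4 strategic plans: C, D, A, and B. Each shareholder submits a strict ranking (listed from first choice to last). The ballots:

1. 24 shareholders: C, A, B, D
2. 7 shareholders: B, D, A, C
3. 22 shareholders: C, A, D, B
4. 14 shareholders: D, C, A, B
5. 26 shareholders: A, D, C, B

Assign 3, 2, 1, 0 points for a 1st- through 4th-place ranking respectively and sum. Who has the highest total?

C

C: 24·3 + 7·0 + 22·3 + 14·2 + 26·1 = 192
D: 24·0 + 7·2 + 22·1 + 14·3 + 26·2 = 130
A: 24·2 + 7·1 + 22·2 + 14·1 + 26·3 = 191
B: 24·1 + 7·3 + 22·0 + 14·0 + 26·0 = 45
C has the highest Borda score (192).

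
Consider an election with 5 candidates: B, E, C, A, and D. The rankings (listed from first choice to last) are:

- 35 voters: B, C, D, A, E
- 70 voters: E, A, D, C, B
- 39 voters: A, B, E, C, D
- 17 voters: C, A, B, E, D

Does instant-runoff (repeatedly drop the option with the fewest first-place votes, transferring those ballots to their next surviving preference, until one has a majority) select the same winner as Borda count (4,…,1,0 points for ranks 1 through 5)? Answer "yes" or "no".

Instant-runoff — R1 B 35, E 70, C 17, A 39, D 0 (D out); R2 B 35, E 70, C 17, A 39 (C out); R3 B 35, E 70, A 56 (B out); R4 E 70, A 91 (A winner). Winner: A.
Borda — scores: B 291, E 375, C 282, A 452, D 210. Winner: A.
The two methods agree.

yes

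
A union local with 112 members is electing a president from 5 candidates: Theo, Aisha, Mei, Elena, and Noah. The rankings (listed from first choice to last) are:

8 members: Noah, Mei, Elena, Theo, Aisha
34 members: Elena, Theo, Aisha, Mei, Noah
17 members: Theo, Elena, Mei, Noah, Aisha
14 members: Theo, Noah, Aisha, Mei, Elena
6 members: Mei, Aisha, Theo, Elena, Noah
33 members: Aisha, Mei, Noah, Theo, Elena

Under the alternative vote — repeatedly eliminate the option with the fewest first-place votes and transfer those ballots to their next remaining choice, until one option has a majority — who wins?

Elena

Round 1: Theo 31, Aisha 33, Mei 6, Elena 34, Noah 8. Eliminate Mei.
Round 2: Theo 31, Aisha 39, Elena 34, Noah 8. Eliminate Noah.
Round 3: Theo 31, Aisha 39, Elena 42. Eliminate Theo.
Round 4: Aisha 53, Elena 59. Elena has a majority.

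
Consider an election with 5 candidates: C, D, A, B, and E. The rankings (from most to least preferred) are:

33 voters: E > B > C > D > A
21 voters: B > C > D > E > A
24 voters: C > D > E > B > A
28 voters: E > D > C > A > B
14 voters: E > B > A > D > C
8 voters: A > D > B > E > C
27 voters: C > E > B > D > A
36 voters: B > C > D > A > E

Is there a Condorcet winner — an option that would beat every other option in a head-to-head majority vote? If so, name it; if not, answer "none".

Checking pairwise contests:
B beats C 112–79.
C beats D 141–50.
C beats A 169–22.
E beats B 126–65.
C beats E 108–83.
Every option loses at least one head-to-head, so there is no Condorcet winner.

none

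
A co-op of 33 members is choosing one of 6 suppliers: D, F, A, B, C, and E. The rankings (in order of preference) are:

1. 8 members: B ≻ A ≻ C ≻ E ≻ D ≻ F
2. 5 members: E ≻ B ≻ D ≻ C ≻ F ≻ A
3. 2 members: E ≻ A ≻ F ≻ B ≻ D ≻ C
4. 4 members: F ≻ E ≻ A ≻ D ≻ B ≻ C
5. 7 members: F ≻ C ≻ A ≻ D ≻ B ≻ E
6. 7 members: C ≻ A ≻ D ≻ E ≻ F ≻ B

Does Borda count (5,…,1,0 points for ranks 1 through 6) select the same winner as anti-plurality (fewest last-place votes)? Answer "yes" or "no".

Borda — scores: D 68, F 73, A 101, B 75, C 97, E 81. Winner: A.
Anti-plurality — last-place votes: D 0, F 8, A 5, B 7, C 6, E 7. Winner: D.
The two methods disagree.

no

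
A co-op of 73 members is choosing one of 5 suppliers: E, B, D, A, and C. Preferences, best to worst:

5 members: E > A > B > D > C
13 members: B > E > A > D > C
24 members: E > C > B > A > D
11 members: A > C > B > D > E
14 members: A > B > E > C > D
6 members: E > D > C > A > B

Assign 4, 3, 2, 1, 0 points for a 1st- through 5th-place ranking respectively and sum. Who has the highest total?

E

E: 5·4 + 13·3 + 24·4 + 11·0 + 14·2 + 6·4 = 207
B: 5·2 + 13·4 + 24·2 + 11·2 + 14·3 + 6·0 = 174
D: 5·1 + 13·1 + 24·0 + 11·1 + 14·0 + 6·3 = 47
A: 5·3 + 13·2 + 24·1 + 11·4 + 14·4 + 6·1 = 171
C: 5·0 + 13·0 + 24·3 + 11·3 + 14·1 + 6·2 = 131
E has the highest Borda score (207).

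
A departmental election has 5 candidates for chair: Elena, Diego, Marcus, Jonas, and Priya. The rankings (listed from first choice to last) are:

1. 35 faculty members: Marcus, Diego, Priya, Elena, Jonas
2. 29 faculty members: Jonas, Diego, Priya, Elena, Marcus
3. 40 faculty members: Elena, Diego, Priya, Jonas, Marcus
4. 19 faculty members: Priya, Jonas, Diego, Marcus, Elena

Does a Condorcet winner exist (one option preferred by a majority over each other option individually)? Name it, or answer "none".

Diego

Diego vs Elena: 83–40 for Diego.
Diego vs Marcus: 88–35 for Diego.
Diego vs Jonas: 75–48 for Diego.
Diego vs Priya: 104–19 for Diego.
Diego beats every other option head-to-head.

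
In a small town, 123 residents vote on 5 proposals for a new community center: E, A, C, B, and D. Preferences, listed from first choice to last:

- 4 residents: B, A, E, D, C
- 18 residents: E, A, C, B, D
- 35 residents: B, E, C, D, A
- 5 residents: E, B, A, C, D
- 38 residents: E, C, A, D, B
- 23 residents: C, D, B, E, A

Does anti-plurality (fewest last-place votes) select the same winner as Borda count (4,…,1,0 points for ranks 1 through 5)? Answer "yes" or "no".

Anti-plurality — last-place votes: E 0, A 58, C 4, B 38, D 23. Winner: E.
Borda — scores: E 380, A 152, C 317, B 235, D 146. Winner: E.
The two methods agree.

yes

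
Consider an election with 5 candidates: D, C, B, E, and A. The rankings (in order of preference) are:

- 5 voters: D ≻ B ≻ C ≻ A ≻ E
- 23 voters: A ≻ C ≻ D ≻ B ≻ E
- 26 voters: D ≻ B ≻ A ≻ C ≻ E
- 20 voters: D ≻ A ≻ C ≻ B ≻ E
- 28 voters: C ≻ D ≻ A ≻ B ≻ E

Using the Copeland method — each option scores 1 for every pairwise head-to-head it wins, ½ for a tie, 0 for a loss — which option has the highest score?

D: beats B, E, and A; ties C → score 3.5.
C: beats B and E; ties D; loses to A → score 2.5.
B: beats E; loses to D, C, and A → score 1.
E: loses to D, C, B, and A → score 0.
A: beats C, B, and E; loses to D → score 3.
D has the best pairwise record.

D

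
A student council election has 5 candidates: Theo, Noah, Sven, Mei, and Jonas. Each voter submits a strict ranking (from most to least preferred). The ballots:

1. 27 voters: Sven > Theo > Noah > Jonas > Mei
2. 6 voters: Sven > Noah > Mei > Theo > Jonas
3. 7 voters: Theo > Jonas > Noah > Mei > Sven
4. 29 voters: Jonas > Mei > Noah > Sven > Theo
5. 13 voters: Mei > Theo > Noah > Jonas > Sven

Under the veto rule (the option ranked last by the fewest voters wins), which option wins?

Last-place votes: Theo 29, Noah 0, Sven 20, Mei 27, Jonas 6.
Noah is ranked last by the fewest voters, so Noah wins.

Noah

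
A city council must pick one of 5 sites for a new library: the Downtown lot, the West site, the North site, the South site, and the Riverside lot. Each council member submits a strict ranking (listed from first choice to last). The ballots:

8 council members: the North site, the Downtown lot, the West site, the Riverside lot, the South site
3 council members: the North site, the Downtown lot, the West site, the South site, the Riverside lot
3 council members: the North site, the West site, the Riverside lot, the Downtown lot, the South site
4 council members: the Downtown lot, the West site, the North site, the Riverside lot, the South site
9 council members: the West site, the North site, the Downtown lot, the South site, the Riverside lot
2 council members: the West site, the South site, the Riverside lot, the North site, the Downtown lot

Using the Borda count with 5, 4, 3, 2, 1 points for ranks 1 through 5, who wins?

the North site

the Downtown lot: 8·4 + 3·4 + 3·2 + 4·5 + 9·3 + 2·1 = 99
the West site: 8·3 + 3·3 + 3·4 + 4·4 + 9·5 + 2·5 = 116
the North site: 8·5 + 3·5 + 3·5 + 4·3 + 9·4 + 2·2 = 122
the South site: 8·1 + 3·2 + 3·1 + 4·1 + 9·2 + 2·4 = 47
the Riverside lot: 8·2 + 3·1 + 3·3 + 4·2 + 9·1 + 2·3 = 51
the North site has the highest Borda score (122).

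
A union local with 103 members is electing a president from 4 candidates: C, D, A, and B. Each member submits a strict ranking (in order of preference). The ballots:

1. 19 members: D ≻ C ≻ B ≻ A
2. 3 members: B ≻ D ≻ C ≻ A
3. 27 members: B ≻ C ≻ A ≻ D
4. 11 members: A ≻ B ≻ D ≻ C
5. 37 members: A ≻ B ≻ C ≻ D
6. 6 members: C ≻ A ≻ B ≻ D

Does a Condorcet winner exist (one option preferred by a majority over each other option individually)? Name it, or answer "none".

none

Checking pairwise contests:
B beats C 78–25.
C beats D 70–33.
C beats A 55–48.
A beats B 54–49.
Every option loses at least one head-to-head, so there is no Condorcet winner.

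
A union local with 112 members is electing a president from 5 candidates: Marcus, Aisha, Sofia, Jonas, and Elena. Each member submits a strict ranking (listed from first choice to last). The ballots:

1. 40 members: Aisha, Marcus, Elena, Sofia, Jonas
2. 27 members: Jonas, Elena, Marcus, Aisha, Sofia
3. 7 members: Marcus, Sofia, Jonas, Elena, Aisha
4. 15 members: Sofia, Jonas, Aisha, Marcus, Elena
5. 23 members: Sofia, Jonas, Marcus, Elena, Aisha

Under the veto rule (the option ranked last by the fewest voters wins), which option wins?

Marcus

Last-place votes: Marcus 0, Aisha 30, Sofia 27, Jonas 40, Elena 15.
Marcus is ranked last by the fewest voters, so Marcus wins.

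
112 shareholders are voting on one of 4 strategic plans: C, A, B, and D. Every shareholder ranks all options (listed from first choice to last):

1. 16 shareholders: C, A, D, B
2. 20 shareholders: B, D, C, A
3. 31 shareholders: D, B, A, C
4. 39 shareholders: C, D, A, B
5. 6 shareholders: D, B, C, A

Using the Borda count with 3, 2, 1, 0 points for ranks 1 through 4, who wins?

D

C: 16·3 + 20·1 + 31·0 + 39·3 + 6·1 = 191
A: 16·2 + 20·0 + 31·1 + 39·1 + 6·0 = 102
B: 16·0 + 20·3 + 31·2 + 39·0 + 6·2 = 134
D: 16·1 + 20·2 + 31·3 + 39·2 + 6·3 = 245
D has the highest Borda score (245).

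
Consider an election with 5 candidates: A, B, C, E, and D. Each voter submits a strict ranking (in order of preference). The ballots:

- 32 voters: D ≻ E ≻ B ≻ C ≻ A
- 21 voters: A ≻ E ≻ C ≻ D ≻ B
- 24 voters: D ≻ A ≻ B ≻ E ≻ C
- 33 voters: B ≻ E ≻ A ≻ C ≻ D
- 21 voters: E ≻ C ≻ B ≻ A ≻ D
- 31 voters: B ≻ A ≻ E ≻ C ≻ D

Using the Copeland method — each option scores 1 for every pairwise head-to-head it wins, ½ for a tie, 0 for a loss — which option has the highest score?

A: beats C and D; loses to B and E → score 2.
B: beats A, C, E, and D → score 4.
C: beats D; loses to A, B, and E → score 1.
E: beats A, C, and D; loses to B → score 3.
D: loses to A, B, C, and E → score 0.
B has the best pairwise record.

B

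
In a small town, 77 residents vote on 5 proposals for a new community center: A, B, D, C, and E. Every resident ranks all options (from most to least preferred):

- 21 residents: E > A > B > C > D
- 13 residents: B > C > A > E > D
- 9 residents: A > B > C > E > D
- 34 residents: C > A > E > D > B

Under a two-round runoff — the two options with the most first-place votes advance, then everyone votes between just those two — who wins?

C

Round 1 first-place votes: A 9, B 13, D 0, C 34, E 21.
C and E advance.
Runoff: C is preferred to E by 56 voters; E by 21.
C wins the runoff.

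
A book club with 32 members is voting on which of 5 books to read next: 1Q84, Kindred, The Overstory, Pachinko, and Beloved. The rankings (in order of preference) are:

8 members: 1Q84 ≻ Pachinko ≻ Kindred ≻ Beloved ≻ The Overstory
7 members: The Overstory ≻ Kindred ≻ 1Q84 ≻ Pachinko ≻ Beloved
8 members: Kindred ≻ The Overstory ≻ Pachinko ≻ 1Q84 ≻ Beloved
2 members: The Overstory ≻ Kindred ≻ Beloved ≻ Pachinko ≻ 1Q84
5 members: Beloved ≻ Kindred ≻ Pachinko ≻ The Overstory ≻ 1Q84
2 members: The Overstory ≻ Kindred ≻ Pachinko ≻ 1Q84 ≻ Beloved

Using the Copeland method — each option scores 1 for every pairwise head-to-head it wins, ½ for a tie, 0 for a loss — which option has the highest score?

1Q84: beats Beloved; loses to Kindred, The Overstory, and Pachinko → score 1.
Kindred: beats 1Q84, The Overstory, Pachinko, and Beloved → score 4.
The Overstory: beats 1Q84, Pachinko, and Beloved; loses to Kindred → score 3.
Pachinko: beats 1Q84 and Beloved; loses to Kindred and The Overstory → score 2.
Beloved: loses to 1Q84, Kindred, The Overstory, and Pachinko → score 0.
Kindred has the best pairwise record.

Kindred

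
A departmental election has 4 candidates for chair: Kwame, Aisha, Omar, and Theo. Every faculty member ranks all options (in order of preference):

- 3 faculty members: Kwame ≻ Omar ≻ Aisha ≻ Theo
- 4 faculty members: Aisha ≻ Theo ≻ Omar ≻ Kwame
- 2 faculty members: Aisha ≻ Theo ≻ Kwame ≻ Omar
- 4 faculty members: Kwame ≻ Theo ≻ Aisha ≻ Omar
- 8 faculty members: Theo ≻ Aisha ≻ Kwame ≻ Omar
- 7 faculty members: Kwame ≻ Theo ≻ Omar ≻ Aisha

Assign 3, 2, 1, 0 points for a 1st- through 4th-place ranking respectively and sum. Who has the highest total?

Kwame: 3·3 + 4·0 + 2·1 + 4·3 + 8·1 + 7·3 = 52
Aisha: 3·1 + 4·3 + 2·3 + 4·1 + 8·2 + 7·0 = 41
Omar: 3·2 + 4·1 + 2·0 + 4·0 + 8·0 + 7·1 = 17
Theo: 3·0 + 4·2 + 2·2 + 4·2 + 8·3 + 7·2 = 58
Theo has the highest Borda score (58).

Theo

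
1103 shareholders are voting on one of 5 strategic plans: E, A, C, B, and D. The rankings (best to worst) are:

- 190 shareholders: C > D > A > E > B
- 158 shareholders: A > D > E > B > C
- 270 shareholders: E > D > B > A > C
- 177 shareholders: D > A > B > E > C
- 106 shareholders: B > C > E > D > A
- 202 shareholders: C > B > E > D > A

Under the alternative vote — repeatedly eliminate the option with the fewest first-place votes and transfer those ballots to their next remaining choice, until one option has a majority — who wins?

Round 1: E 270, A 158, C 392, B 106, D 177. Eliminate B.
Round 2: E 270, A 158, C 498, D 177. Eliminate A.
Round 3: E 270, C 498, D 335. Eliminate E.
Round 4: C 498, D 605. D has a majority.

D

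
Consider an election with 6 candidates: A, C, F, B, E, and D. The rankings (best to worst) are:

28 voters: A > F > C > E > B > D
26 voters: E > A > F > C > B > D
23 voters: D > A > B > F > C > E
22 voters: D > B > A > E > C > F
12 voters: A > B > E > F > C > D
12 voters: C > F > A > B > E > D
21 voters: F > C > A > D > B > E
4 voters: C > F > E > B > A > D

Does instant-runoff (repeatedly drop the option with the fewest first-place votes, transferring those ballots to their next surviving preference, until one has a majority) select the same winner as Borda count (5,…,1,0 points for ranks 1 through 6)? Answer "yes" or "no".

Instant-runoff — R1 A 40, C 16, F 21, B 0, E 26, D 45 (B out); R2 A 40, C 16, F 21, E 26, D 45 (C out); R3 A 40, F 37, E 26, D 45 (E out); R4 A 66, F 37, D 45 (F out); R5 A 103, D 45 (A winner). Winner: A.
Borda — scores: A 565, C 357, F 429, B 312, E 290, D 267. Winner: A.
The two methods agree.

yes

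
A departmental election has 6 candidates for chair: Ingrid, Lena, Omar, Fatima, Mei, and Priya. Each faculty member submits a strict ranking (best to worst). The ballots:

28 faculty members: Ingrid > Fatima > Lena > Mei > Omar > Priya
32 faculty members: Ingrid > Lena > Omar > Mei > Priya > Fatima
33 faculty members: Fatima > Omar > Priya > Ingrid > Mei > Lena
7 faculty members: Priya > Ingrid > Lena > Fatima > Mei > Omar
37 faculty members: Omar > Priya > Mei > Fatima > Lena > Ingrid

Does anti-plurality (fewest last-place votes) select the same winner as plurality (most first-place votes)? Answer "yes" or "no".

no

Anti-plurality — last-place votes: Ingrid 37, Lena 33, Omar 7, Fatima 32, Mei 0, Priya 28. Winner: Mei.
Plurality — first-place votes: Ingrid 60, Lena 0, Omar 37, Fatima 33, Mei 0, Priya 7. Winner: Ingrid.
The two methods disagree.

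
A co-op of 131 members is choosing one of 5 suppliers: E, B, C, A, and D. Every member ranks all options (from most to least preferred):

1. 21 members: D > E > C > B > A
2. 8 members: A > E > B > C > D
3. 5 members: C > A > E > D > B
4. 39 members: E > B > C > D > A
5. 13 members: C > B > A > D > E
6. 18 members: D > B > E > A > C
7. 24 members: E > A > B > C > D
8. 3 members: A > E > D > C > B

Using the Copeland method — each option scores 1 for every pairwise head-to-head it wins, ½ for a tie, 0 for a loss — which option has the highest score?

E

E: beats B, C, A, and D → score 4.
B: beats C, A, and D; loses to E → score 3.
C: beats A and D; loses to E and B → score 2.
A: loses to E, B, C, and D → score 0.
D: beats A; loses to E, B, and C → score 1.
E has the best pairwise record.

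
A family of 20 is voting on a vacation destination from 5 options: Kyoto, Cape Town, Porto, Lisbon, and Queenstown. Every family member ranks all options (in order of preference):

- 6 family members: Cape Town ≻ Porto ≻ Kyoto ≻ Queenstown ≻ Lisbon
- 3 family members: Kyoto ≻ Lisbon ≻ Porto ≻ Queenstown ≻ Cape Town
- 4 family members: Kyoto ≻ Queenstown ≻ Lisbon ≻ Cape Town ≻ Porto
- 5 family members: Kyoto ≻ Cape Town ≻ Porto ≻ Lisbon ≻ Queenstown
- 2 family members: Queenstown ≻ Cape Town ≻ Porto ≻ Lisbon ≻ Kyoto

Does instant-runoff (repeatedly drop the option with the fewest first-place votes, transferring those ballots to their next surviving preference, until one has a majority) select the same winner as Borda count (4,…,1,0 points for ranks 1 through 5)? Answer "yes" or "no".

yes

Instant-runoff — R1 Kyoto 12, Cape Town 6, Porto 0, Lisbon 0, Queenstown 2 (Kyoto winner). Winner: Kyoto.
Borda — scores: Kyoto 60, Cape Town 49, Porto 38, Lisbon 24, Queenstown 29. Winner: Kyoto.
The two methods agree.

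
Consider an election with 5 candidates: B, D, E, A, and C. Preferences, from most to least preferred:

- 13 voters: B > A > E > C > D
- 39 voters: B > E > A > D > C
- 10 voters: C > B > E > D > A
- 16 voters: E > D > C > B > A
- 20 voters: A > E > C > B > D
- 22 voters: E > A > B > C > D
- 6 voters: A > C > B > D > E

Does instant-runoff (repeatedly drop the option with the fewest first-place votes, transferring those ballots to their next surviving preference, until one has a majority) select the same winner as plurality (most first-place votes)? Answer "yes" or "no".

yes

Instant-runoff — R1 B 52, D 0, E 38, A 26, C 10 (D out); R2 B 52, E 38, A 26, C 10 (C out); R3 B 62, E 38, A 26 (A out); R4 B 68, E 58 (B winner). Winner: B.
Plurality — first-place votes: B 52, D 0, E 38, A 26, C 10. Winner: B.
The two methods agree.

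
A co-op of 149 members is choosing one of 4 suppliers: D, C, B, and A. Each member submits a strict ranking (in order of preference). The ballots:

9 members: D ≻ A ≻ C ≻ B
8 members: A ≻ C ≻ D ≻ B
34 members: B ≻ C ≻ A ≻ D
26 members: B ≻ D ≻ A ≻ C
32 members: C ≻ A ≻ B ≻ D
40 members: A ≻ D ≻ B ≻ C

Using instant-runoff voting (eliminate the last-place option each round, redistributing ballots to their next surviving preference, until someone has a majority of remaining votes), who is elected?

A

Round 1: D 9, C 32, B 60, A 48. Eliminate D.
Round 2: C 32, B 60, A 57. Eliminate C.
Round 3: B 60, A 89. A has a majority.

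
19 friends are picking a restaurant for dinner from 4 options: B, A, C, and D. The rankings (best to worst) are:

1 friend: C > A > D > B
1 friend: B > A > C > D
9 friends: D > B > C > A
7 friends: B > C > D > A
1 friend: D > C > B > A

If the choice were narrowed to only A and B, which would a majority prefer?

Voters preferring A to B: 1; preferring B to A: 18.
B wins the head-to-head.

B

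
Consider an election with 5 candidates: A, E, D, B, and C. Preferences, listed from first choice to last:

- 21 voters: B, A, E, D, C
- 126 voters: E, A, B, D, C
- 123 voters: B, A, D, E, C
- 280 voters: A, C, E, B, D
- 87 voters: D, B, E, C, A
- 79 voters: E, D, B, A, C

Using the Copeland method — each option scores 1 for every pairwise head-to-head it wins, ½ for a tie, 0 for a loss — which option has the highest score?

A

A: beats E, D, B, and C → score 4.
E: beats D, B, and C; loses to A → score 3.
D: beats C; loses to A, E, and B → score 1.
B: beats D and C; loses to A and E → score 2.
C: loses to A, E, D, and B → score 0.
A has the best pairwise record.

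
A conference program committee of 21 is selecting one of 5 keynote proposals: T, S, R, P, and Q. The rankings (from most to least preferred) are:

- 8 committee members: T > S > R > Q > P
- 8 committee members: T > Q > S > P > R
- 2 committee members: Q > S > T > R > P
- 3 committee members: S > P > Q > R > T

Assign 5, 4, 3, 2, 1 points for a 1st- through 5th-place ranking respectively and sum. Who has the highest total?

T: 8·5 + 8·5 + 2·3 + 3·1 = 89
S: 8·4 + 8·3 + 2·4 + 3·5 = 79
R: 8·3 + 8·1 + 2·2 + 3·2 = 42
P: 8·1 + 8·2 + 2·1 + 3·4 = 38
Q: 8·2 + 8·4 + 2·5 + 3·3 = 67
T has the highest Borda score (89).

T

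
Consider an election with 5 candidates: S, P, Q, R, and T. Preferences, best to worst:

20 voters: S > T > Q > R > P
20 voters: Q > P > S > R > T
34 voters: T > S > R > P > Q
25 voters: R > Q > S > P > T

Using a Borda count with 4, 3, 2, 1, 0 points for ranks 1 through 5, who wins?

S

S: 20·4 + 20·2 + 34·3 + 25·2 = 272
P: 20·0 + 20·3 + 34·1 + 25·1 = 119
Q: 20·2 + 20·4 + 34·0 + 25·3 = 195
R: 20·1 + 20·1 + 34·2 + 25·4 = 208
T: 20·3 + 20·0 + 34·4 + 25·0 = 196
S has the highest Borda score (272).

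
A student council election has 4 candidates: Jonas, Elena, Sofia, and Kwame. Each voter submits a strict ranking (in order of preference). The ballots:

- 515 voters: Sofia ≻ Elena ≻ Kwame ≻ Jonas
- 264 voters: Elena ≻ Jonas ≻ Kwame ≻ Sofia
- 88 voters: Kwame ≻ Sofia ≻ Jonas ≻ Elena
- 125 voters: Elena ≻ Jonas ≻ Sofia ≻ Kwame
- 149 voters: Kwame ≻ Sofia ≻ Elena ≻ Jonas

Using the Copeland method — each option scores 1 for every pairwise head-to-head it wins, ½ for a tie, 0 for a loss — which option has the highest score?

Sofia

Jonas: loses to Elena, Sofia, and Kwame → score 0.
Elena: beats Jonas and Kwame; loses to Sofia → score 2.
Sofia: beats Jonas, Elena, and Kwame → score 3.
Kwame: beats Jonas; loses to Elena and Sofia → score 1.
Sofia has the best pairwise record.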